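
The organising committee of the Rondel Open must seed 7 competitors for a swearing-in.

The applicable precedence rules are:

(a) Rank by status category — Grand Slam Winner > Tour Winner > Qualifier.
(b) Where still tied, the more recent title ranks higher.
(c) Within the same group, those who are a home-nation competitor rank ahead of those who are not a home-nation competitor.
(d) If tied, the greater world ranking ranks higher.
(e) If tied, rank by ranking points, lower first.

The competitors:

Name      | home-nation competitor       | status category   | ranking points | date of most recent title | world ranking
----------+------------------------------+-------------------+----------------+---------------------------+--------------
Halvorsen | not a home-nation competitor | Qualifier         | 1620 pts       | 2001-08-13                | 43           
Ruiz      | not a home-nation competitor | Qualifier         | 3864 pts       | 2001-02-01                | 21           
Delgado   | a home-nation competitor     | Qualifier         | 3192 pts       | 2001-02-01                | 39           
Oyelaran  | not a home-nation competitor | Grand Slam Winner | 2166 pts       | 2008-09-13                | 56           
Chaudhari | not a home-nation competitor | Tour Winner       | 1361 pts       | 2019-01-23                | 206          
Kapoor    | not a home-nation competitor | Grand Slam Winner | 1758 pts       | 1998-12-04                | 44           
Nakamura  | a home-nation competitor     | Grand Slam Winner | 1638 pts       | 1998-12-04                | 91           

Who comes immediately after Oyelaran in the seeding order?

Nakamura

By status category: Oyelaran, Nakamura and Kapoor (Grand Slam Winner); then Chaudhari (Tour Winner); then Halvorsen, Delgado and Ruiz (Qualifier).
Among Oyelaran, Nakamura and Kapoor, by date of most recent title (later first): Oyelaran (2008-09-13) before Nakamura and Kapoor (1998-12-04).
Among Nakamura and Kapoor, a home-nation competitor before not a home-nation competitor: Nakamura (a home-nation competitor) before Kapoor (not a home-nation competitor).
Among Halvorsen, Delgado and Ruiz, by date of most recent title (later first): Halvorsen (2001-08-13) before Delgado and Ruiz (2001-02-01).
Among Delgado and Ruiz, a home-nation competitor before not a home-nation competitor: Delgado (a home-nation competitor) before Ruiz (not a home-nation competitor).
Order: Oyelaran, Nakamura, Kapoor, Chaudhari, Halvorsen, Delgado, Ruiz.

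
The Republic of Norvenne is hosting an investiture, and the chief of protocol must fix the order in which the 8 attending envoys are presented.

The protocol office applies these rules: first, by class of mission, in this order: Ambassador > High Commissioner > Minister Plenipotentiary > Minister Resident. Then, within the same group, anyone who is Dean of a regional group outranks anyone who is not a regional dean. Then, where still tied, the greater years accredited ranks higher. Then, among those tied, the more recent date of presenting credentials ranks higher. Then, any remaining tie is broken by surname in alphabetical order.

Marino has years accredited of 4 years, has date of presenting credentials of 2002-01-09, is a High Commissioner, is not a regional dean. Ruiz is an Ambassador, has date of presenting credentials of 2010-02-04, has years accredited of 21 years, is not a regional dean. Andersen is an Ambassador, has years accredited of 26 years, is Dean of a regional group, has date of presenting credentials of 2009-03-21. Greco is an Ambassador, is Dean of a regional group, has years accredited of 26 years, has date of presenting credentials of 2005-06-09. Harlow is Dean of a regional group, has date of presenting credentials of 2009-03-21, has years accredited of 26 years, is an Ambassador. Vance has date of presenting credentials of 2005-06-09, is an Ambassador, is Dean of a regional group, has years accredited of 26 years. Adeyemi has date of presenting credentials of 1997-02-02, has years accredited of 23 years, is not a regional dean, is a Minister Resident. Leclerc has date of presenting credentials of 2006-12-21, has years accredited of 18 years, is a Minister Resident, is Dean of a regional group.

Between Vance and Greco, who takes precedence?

By class of mission: Andersen, Harlow, Greco, Vance and Ruiz (Ambassador); then Marino (High Commissioner); then Leclerc and Adeyemi (Minister Resident).
Among Andersen, Harlow, Greco, Vance and Ruiz, Dean of a regional group before not a regional dean: Andersen, Harlow, Greco and Vance (Dean of a regional group) before Ruiz (not a regional dean).
Andersen, Harlow, Greco and Vance all have years accredited 26 years, so the next rule applies.
Among Andersen, Harlow, Greco and Vance, by date of presenting credentials (later first): Andersen and Harlow (2009-03-21) before Greco and Vance (2005-06-09).
Among Andersen and Harlow, alphabetically by surname: Andersen before Harlow.
Among Greco and Vance, alphabetically by surname: Greco before Vance.
Among Leclerc and Adeyemi, Dean of a regional group before not a regional dean: Leclerc (Dean of a regional group) before Adeyemi (not a regional dean).
So Greco takes precedence.

Greco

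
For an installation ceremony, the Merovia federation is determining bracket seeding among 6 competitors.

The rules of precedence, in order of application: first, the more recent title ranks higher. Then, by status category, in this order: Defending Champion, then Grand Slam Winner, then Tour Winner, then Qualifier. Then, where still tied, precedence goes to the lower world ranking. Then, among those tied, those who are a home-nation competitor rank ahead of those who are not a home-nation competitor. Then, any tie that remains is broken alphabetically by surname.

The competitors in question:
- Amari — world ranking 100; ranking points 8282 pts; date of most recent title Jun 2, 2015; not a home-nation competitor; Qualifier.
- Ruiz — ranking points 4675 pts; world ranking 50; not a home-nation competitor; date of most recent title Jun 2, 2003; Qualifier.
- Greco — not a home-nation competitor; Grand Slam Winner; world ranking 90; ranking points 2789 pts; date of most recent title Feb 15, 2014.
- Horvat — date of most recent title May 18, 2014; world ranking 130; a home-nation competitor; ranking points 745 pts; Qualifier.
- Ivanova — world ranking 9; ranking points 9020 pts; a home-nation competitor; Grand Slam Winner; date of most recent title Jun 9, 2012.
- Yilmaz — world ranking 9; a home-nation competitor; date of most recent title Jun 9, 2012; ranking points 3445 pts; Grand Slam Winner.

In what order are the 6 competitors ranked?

Amari, Horvat, Greco, Ivanova, Yilmaz, Ruiz

By date of most recent title (later first): Amari (Jun 2, 2015); then Horvat (May 18, 2014); then Greco (Feb 15, 2014); then Ivanova and Yilmaz (both Jun 9, 2012); then Ruiz (Jun 2, 2003).
Ivanova and Yilmaz are each Grand Slam Winner, so the next rule applies.
Ivanova and Yilmaz both have world ranking 9, so the next rule applies.
Ivanova and Yilmaz are each a home-nation competitor, so the next rule applies.
Among Ivanova and Yilmaz, alphabetically by surname: Ivanova before Yilmaz.
Full order: Amari, Horvat, Greco, Ivanova, Yilmaz, Ruiz.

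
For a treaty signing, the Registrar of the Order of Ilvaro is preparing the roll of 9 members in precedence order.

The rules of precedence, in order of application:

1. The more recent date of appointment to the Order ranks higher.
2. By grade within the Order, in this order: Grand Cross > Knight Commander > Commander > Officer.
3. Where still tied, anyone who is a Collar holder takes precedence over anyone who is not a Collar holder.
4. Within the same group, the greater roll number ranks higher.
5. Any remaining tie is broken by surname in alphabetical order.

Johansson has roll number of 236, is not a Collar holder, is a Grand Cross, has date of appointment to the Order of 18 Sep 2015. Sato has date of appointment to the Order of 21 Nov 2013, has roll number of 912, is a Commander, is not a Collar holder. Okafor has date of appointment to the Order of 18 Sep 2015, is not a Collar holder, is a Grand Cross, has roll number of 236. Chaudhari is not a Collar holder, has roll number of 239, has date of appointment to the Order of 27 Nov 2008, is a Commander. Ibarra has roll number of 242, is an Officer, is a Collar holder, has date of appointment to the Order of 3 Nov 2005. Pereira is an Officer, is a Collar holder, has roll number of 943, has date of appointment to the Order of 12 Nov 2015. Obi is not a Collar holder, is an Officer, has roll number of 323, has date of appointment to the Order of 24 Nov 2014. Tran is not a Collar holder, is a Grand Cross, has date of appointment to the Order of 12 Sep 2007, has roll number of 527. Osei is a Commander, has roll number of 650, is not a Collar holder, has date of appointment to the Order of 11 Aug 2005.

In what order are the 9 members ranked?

Pereira, Johansson, Okafor, Obi, Sato, Chaudhari, Tran, Ibarra, Osei

By date of appointment to the Order (later first): Pereira (12 Nov 2015); then Johansson and Okafor (both 18 Sep 2015); then Obi (24 Nov 2014); then Sato (21 Nov 2013); then Chaudhari (27 Nov 2008); then Tran (12 Sep 2007); then Ibarra (3 Nov 2005); then Osei (11 Aug 2005).
Johansson and Okafor are each Grand Cross, so the next rule applies.
Johansson and Okafor are each not a Collar holder, so the next rule applies.
Johansson and Okafor both have roll number 236, so the next rule applies.
Among Johansson and Okafor, alphabetically by surname: Johansson before Okafor.
Full order: Pereira, Johansson, Okafor, Obi, Sato, Chaudhari, Tran, Ibarra, Osei.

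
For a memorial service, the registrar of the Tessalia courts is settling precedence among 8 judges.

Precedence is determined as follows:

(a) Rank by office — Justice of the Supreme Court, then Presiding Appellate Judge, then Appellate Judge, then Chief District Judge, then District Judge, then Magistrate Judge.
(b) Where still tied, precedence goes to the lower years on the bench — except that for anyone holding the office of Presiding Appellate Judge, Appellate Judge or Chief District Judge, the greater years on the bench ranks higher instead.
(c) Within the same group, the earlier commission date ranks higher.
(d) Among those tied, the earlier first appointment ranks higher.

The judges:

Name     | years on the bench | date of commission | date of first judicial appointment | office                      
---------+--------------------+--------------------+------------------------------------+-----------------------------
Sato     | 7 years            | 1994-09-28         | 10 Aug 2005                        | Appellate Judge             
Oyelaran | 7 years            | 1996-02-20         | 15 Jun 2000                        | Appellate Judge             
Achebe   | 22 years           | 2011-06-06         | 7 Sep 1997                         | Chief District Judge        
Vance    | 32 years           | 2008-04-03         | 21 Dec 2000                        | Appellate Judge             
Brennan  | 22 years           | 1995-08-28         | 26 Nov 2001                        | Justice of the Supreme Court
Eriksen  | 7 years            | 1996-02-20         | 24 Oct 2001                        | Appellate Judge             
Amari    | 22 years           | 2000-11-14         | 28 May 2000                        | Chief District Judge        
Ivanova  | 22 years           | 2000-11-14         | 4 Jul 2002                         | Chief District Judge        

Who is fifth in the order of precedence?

By office: Brennan (Justice of the Supreme Court); then Vance, Sato, Oyelaran and Eriksen (Appellate Judge); then Amari, Ivanova and Achebe (Chief District Judge).
Among Vance, Sato, Oyelaran and Eriksen, by years on the bench (higher first) (reversed rule for this group): Vance (32 years) before Sato, Oyelaran and Eriksen (7 years).
Among Sato, Oyelaran and Eriksen, by date of commission (earlier first): Sato (1994-09-28) before Oyelaran and Eriksen (1996-02-20).
Among Oyelaran and Eriksen, by date of first judicial appointment (earlier first): Oyelaran (15 Jun 2000) before Eriksen (24 Oct 2001).
Amari, Ivanova and Achebe all have years on the bench 22 years, so the next rule applies.
Among Amari, Ivanova and Achebe, by date of commission (earlier first): Amari and Ivanova (2000-11-14) before Achebe (2011-06-06).
Among Amari and Ivanova, by date of first judicial appointment (earlier first): Amari (28 May 2000) before Ivanova (4 Jul 2002).
Order: Brennan, Vance, Sato, Oyelaran, Eriksen, Amari, Ivanova, Achebe.

Eriksen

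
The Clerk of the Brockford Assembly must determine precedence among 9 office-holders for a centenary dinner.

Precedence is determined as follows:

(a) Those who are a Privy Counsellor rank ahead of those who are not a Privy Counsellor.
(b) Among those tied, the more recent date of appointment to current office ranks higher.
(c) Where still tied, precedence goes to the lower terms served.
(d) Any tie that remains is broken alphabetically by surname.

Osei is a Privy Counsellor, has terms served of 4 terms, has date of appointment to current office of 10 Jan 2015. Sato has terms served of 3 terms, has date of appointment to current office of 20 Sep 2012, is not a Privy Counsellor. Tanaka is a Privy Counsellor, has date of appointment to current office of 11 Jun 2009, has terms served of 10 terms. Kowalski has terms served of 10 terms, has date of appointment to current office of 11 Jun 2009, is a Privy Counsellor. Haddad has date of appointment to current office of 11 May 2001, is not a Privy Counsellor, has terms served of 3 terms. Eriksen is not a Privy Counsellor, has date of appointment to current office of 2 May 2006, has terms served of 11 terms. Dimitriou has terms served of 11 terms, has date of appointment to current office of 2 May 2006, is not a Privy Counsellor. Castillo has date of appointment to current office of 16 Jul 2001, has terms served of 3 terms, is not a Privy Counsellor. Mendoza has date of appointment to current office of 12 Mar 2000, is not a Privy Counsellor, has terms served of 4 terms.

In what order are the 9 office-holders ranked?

By the first rule: Osei, Kowalski and Tanaka (each a Privy Counsellor); then Sato, Dimitriou, Eriksen, Castillo, Haddad and Mendoza (each not a Privy Counsellor).
Among Osei, Kowalski and Tanaka, by date of appointment to current office (later first): Osei (10 Jan 2015) before Kowalski and Tanaka (11 Jun 2009).
Kowalski and Tanaka both have terms served 10 terms, so the next rule applies.
Among Kowalski and Tanaka, alphabetically by surname: Kowalski before Tanaka.
Among Sato, Dimitriou, Eriksen, Castillo, Haddad and Mendoza, by date of appointment to current office (later first): Sato (20 Sep 2012) before Dimitriou and Eriksen (2 May 2006) before Castillo (16 Jul 2001) before Haddad (11 May 2001) before Mendoza (12 Mar 2000).
Dimitriou and Eriksen both have terms served 11 terms, so the next rule applies.
Among Dimitriou and Eriksen, alphabetically by surname: Dimitriou before Eriksen.
Full order: Osei, Kowalski, Tanaka, Sato, Dimitriou, Eriksen, Castillo, Haddad, Mendoza.

Osei, Kowalski, Tanaka, Sato, Dimitriou, Eriksen, Castillo, Haddad, Mendoza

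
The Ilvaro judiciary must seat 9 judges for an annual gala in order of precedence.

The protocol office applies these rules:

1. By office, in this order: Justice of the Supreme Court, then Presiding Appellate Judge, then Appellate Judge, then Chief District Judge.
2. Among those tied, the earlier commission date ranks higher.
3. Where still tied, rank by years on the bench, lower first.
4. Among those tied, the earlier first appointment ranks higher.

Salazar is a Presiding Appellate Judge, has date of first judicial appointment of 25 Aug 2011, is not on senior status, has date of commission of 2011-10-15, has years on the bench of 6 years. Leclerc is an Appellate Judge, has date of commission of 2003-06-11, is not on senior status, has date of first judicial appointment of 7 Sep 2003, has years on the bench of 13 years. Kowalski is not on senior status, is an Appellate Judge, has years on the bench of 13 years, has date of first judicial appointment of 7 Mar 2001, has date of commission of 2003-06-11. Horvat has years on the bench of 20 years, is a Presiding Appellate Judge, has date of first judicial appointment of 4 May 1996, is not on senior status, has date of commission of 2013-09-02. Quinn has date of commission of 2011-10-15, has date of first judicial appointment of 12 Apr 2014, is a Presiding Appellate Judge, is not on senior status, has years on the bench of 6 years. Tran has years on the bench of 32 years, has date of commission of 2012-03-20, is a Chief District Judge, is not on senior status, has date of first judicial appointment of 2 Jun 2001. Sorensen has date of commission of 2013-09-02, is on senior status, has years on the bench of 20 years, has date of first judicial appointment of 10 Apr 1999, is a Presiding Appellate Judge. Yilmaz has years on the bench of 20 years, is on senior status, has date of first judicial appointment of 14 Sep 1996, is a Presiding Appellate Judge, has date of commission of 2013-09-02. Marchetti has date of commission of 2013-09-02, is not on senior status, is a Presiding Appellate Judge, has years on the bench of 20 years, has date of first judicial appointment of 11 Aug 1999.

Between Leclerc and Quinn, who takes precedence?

By office: Salazar, Quinn, Horvat, Yilmaz, Sorensen and Marchetti (Presiding Appellate Judge); then Kowalski and Leclerc (Appellate Judge); then Tran (Chief District Judge).
Among Salazar, Quinn, Horvat, Yilmaz, Sorensen and Marchetti, by date of commission (earlier first): Salazar and Quinn (2011-10-15) before Horvat, Yilmaz, Sorensen and Marchetti (2013-09-02).
Salazar and Quinn both have years on the bench 6 years, so the next rule applies.
Among Salazar and Quinn, by date of first judicial appointment (earlier first): Salazar (25 Aug 2011) before Quinn (12 Apr 2014).
Horvat, Yilmaz, Sorensen and Marchetti all have years on the bench 20 years, so the next rule applies.
Among Horvat, Yilmaz, Sorensen and Marchetti, by date of first judicial appointment (earlier first): Horvat (4 May 1996) before Yilmaz (14 Sep 1996) before Sorensen (10 Apr 1999) before Marchetti (11 Aug 1999).
Kowalski and Leclerc both have date of commission 2003-06-11, so the next rule applies.
Kowalski and Leclerc both have years on the bench 13 years, so the next rule applies.
Among Kowalski and Leclerc, by date of first judicial appointment (earlier first): Kowalski (7 Mar 2001) before Leclerc (7 Sep 2003).
So Quinn takes precedence.

Quinn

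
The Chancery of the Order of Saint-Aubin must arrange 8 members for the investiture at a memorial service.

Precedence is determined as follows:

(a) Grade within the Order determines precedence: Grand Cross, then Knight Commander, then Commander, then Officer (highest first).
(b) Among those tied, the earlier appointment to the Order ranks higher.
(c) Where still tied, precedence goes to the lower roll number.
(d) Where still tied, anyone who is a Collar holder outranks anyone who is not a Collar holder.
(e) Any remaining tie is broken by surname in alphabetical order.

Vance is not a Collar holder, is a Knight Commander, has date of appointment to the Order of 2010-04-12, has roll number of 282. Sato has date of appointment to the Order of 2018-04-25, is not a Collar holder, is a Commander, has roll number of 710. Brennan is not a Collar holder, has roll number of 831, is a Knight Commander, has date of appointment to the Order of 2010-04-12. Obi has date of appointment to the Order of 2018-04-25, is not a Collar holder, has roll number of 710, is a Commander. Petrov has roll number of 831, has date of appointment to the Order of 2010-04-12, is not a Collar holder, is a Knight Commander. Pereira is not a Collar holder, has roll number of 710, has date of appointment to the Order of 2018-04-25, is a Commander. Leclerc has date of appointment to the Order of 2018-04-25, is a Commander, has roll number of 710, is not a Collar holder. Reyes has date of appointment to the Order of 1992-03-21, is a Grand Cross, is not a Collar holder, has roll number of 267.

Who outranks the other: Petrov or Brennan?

Brennan

By grade within the Order: Reyes (Grand Cross); then Vance, Brennan and Petrov (Knight Commander); then Leclerc, Obi, Pereira and Sato (Commander).
Vance, Brennan and Petrov all have date of appointment to the Order 2010-04-12, so the next rule applies.
Among Vance, Brennan and Petrov, by roll number (lower first): Vance (282) before Brennan and Petrov (831).
Brennan and Petrov are each not a Collar holder, so the next rule applies.
Among Brennan and Petrov, alphabetically by surname: Brennan before Petrov.
Leclerc, Obi, Pereira and Sato all have date of appointment to the Order 2018-04-25, so the next rule applies.
Leclerc, Obi, Pereira and Sato all have roll number 710, so the next rule applies.
Leclerc, Obi, Pereira and Sato are each not a Collar holder, so the next rule applies.
Among Leclerc, Obi, Pereira and Sato, alphabetically by surname: Leclerc before Obi before Pereira before Sato.
So Brennan takes precedence.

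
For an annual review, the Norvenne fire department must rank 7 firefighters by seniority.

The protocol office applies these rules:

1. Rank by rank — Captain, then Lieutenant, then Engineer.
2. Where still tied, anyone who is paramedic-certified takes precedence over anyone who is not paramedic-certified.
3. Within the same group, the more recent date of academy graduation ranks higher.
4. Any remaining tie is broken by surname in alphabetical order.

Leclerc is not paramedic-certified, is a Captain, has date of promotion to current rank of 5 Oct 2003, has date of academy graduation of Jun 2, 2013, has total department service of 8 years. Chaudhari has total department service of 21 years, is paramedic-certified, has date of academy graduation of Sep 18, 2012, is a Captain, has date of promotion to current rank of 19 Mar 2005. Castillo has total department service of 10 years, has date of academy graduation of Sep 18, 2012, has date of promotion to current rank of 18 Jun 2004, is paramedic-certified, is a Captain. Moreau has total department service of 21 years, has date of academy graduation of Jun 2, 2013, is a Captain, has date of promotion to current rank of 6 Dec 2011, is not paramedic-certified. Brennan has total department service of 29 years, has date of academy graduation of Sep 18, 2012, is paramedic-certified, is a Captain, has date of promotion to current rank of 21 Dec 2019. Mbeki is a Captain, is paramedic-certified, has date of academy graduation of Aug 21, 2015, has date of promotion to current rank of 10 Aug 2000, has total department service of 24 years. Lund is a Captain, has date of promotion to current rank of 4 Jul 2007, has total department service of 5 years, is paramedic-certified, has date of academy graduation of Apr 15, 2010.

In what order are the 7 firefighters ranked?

By rank: Mbeki, Brennan, Castillo, Chaudhari, Lund, Leclerc and Moreau (Captain).
Among Mbeki, Brennan, Castillo, Chaudhari, Lund, Leclerc and Moreau, paramedic-certified before not paramedic-certified: Mbeki, Brennan, Castillo, Chaudhari and Lund (paramedic-certified) before Leclerc and Moreau (not paramedic-certified).
Among Mbeki, Brennan, Castillo, Chaudhari and Lund, by date of academy graduation (later first): Mbeki (Aug 21, 2015) before Brennan, Castillo and Chaudhari (Sep 18, 2012) before Lund (Apr 15, 2010).
Among Brennan, Castillo and Chaudhari, alphabetically by surname: Brennan before Castillo before Chaudhari.
Leclerc and Moreau both have date of academy graduation Jun 2, 2013, so the next rule applies.
Among Leclerc and Moreau, alphabetically by surname: Leclerc before Moreau.
Full order: Mbeki, Brennan, Castillo, Chaudhari, Lund, Leclerc, Moreau.

Mbeki, Brennan, Castillo, Chaudhari, Lund, Leclerc, Moreau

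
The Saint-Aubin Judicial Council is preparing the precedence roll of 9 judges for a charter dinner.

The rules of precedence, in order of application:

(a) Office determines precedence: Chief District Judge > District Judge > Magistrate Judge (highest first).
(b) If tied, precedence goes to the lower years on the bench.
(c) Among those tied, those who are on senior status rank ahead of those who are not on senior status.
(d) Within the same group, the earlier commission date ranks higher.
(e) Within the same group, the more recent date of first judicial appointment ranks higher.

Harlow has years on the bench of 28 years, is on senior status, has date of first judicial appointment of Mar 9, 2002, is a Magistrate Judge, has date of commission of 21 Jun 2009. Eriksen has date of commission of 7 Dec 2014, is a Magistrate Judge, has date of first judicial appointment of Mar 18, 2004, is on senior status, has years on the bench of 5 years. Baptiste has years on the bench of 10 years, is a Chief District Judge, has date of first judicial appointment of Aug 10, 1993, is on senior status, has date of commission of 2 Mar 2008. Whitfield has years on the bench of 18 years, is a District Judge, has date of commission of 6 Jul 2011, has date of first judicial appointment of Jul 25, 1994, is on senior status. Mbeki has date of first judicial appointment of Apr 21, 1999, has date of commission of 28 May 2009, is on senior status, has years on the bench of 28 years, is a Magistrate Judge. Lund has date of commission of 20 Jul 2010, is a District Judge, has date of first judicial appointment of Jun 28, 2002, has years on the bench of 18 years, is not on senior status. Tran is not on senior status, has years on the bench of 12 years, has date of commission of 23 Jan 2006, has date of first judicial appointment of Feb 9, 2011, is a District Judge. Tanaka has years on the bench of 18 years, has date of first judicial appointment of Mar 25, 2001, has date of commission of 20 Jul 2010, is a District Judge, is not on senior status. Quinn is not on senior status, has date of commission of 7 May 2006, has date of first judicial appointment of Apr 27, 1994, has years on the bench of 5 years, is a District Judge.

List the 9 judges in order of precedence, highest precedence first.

Baptiste, Quinn, Tran, Whitfield, Lund, Tanaka, Eriksen, Mbeki, Harlow

By office: Baptiste (Chief District Judge); then Quinn, Tran, Whitfield, Lund and Tanaka (District Judge); then Eriksen, Mbeki and Harlow (Magistrate Judge).
Among Quinn, Tran, Whitfield, Lund and Tanaka, by years on the bench (lower first): Quinn (5 years) before Tran (12 years) before Whitfield, Lund and Tanaka (18 years).
Among Whitfield, Lund and Tanaka, on senior status before not on senior status: Whitfield (on senior status) before Lund and Tanaka (not on senior status).
Lund and Tanaka both have date of commission 20 Jul 2010, so the next rule applies.
Among Lund and Tanaka, by date of first judicial appointment (later first): Lund (Jun 28, 2002) before Tanaka (Mar 25, 2001).
Among Eriksen, Mbeki and Harlow, by years on the bench (lower first): Eriksen (5 years) before Mbeki and Harlow (28 years).
Mbeki and Harlow are each on senior status, so the next rule applies.
Among Mbeki and Harlow, by date of commission (earlier first): Mbeki (28 May 2009) before Harlow (21 Jun 2009).
Full order: Baptiste, Quinn, Tran, Whitfield, Lund, Tanaka, Eriksen, Mbeki, Harlow.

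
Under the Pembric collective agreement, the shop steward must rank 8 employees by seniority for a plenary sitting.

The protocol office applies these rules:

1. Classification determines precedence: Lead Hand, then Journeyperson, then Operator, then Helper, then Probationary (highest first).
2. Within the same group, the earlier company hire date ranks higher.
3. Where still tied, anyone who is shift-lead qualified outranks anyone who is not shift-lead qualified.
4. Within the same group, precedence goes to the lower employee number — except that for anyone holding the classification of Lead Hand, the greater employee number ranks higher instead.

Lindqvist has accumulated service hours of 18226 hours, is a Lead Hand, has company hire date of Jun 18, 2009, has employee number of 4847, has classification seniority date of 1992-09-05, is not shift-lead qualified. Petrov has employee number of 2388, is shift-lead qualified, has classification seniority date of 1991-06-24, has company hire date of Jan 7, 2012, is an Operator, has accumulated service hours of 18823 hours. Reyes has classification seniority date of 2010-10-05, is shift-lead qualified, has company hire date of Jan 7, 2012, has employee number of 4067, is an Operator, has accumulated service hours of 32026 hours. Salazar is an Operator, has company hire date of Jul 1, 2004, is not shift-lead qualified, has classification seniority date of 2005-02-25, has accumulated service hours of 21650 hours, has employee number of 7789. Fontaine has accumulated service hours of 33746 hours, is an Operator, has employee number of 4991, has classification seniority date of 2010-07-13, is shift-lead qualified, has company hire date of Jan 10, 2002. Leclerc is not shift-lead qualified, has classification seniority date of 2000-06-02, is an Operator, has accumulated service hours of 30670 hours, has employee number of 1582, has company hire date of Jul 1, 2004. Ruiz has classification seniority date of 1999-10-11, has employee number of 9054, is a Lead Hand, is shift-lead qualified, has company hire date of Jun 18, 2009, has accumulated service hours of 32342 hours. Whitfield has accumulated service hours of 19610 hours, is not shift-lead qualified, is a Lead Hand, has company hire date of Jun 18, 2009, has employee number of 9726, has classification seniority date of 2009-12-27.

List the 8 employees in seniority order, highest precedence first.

By classification: Ruiz, Whitfield and Lindqvist (Lead Hand); then Fontaine, Leclerc, Salazar, Petrov and Reyes (Operator).
Ruiz, Whitfield and Lindqvist all have company hire date Jun 18, 2009, so the next rule applies.
Among Ruiz, Whitfield and Lindqvist, shift-lead qualified before not shift-lead qualified: Ruiz (shift-lead qualified) before Whitfield and Lindqvist (not shift-lead qualified).
Among Whitfield and Lindqvist, by employee number (higher first) (reversed rule for this group): Whitfield (9726) before Lindqvist (4847).
Among Fontaine, Leclerc, Salazar, Petrov and Reyes, by company hire date (earlier first): Fontaine (Jan 10, 2002) before Leclerc and Salazar (Jul 1, 2004) before Petrov and Reyes (Jan 7, 2012).
Leclerc and Salazar are each not shift-lead qualified, so the next rule applies.
Among Leclerc and Salazar, by employee number (lower first): Leclerc (1582) before Salazar (7789).
Petrov and Reyes are each shift-lead qualified, so the next rule applies.
Among Petrov and Reyes, by employee number (lower first): Petrov (2388) before Reyes (4067).
Full order: Ruiz, Whitfield, Lindqvist, Fontaine, Leclerc, Salazar, Petrov, Reyes.

Ruiz, Whitfield, Lindqvist, Fontaine, Leclerc, Salazar, Petrov, Reyes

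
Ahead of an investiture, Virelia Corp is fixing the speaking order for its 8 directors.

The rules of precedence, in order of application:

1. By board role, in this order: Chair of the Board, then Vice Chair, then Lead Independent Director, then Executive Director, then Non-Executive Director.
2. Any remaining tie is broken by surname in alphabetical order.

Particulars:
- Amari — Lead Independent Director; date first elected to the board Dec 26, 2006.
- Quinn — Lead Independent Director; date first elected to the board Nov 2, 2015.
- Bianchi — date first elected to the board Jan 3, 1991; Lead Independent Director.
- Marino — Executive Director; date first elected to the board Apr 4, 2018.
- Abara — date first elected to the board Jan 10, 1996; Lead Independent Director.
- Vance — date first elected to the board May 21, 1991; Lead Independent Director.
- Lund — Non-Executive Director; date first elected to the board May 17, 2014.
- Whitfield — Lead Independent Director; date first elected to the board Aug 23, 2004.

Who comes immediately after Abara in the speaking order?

Amari

By board role: Abara, Amari, Bianchi, Quinn, Vance and Whitfield (Lead Independent Director); then Marino (Executive Director); then Lund (Non-Executive Director).
Among Abara, Amari, Bianchi, Quinn, Vance and Whitfield, alphabetically by surname: Abara before Amari before Bianchi before Quinn before Vance before Whitfield.
Order: Abara, Amari, Bianchi, Quinn, Vance, Whitfield, Marino, Lund.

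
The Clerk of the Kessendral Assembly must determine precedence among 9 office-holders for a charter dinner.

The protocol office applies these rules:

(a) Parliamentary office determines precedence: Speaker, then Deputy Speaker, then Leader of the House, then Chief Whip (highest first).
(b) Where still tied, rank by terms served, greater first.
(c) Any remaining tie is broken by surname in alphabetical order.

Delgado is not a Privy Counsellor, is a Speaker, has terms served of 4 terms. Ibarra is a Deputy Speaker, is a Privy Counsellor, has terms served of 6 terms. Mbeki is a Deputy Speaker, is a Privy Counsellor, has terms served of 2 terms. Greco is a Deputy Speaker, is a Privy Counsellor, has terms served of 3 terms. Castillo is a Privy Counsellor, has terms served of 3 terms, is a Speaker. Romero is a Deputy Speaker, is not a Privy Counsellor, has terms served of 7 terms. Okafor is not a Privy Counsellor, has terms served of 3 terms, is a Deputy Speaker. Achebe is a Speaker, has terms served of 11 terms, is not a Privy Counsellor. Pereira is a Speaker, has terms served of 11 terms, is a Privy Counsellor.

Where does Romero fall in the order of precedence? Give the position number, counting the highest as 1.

5

By parliamentary office: Achebe, Pereira, Delgado and Castillo (Speaker); then Romero, Ibarra, Greco, Okafor and Mbeki (Deputy Speaker).
Among Achebe, Pereira, Delgado and Castillo, by terms served (higher first): Achebe and Pereira (11 terms) before Delgado (4 terms) before Castillo (3 terms).
Among Achebe and Pereira, alphabetically by surname: Achebe before Pereira.
Among Romero, Ibarra, Greco, Okafor and Mbeki, by terms served (higher first): Romero (7 terms) before Ibarra (6 terms) before Greco and Okafor (3 terms) before Mbeki (2 terms).
Among Greco and Okafor, alphabetically by surname: Greco before Okafor.
Order: Achebe, Pereira, Delgado, Castillo, Romero, Ibarra, Greco, Okafor, Mbeki. So position 5.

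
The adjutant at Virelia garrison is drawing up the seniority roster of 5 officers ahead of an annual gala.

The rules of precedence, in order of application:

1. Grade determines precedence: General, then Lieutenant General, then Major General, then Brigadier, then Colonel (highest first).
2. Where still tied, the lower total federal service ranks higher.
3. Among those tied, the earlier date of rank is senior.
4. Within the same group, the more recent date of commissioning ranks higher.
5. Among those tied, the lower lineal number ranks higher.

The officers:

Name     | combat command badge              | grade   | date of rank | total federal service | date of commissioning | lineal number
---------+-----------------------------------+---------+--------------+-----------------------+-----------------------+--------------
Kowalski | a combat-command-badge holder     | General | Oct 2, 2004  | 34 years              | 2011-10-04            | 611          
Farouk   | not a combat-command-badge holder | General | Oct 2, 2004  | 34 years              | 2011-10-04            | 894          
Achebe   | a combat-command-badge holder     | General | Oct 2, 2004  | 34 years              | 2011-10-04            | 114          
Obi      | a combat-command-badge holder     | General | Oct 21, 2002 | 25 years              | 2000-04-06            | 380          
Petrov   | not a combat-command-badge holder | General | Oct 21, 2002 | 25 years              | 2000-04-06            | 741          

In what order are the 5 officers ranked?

Obi, Petrov, Achebe, Kowalski, Farouk

By grade: Obi, Petrov, Achebe, Kowalski and Farouk (General).
Among Obi, Petrov, Achebe, Kowalski and Farouk, by total federal service (lower first): Obi and Petrov (25 years) before Achebe, Kowalski and Farouk (34 years).
Obi and Petrov both have date of rank Oct 21, 2002, so the next rule applies.
Obi and Petrov both have date of commissioning 2000-04-06, so the next rule applies.
Among Obi and Petrov, by lineal number (lower first): Obi (380) before Petrov (741).
Achebe, Kowalski and Farouk all have date of rank Oct 2, 2004, so the next rule applies.
Achebe, Kowalski and Farouk all have date of commissioning 2011-10-04, so the next rule applies.
Among Achebe, Kowalski and Farouk, by lineal number (lower first): Achebe (114) before Kowalski (611) before Farouk (894).
Full order: Obi, Petrov, Achebe, Kowalski, Farouk.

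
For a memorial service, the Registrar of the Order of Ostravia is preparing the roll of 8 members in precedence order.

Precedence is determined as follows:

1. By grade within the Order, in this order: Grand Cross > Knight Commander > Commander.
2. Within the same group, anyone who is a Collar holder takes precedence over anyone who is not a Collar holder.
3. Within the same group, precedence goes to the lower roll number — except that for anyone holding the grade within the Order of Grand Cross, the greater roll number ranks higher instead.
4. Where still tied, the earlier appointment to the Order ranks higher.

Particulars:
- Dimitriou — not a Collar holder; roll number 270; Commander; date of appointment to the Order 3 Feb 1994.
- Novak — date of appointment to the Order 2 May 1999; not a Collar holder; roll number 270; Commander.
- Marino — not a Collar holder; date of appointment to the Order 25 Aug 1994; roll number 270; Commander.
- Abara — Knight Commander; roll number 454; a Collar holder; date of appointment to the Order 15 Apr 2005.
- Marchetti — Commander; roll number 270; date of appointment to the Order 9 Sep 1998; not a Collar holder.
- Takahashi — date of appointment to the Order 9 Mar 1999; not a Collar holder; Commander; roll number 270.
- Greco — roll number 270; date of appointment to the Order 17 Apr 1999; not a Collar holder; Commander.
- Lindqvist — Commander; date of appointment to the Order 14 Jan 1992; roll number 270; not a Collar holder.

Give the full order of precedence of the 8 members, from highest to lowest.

Abara, Lindqvist, Dimitriou, Marino, Marchetti, Takahashi, Greco, Novak

By grade within the Order: Abara (Knight Commander); then Lindqvist, Dimitriou, Marino, Marchetti, Takahashi, Greco and Novak (Commander).
Lindqvist, Dimitriou, Marino, Marchetti, Takahashi, Greco and Novak are each not a Collar holder, so the next rule applies.
Lindqvist, Dimitriou, Marino, Marchetti, Takahashi, Greco and Novak all have roll number 270, so the next rule applies.
Among Lindqvist, Dimitriou, Marino, Marchetti, Takahashi, Greco and Novak, by date of appointment to the Order (earlier first): Lindqvist (14 Jan 1992) before Dimitriou (3 Feb 1994) before Marino (25 Aug 1994) before Marchetti (9 Sep 1998) before Takahashi (9 Mar 1999) before Greco (17 Apr 1999) before Novak (2 May 1999).
Full order: Abara, Lindqvist, Dimitriou, Marino, Marchetti, Takahashi, Greco, Novak.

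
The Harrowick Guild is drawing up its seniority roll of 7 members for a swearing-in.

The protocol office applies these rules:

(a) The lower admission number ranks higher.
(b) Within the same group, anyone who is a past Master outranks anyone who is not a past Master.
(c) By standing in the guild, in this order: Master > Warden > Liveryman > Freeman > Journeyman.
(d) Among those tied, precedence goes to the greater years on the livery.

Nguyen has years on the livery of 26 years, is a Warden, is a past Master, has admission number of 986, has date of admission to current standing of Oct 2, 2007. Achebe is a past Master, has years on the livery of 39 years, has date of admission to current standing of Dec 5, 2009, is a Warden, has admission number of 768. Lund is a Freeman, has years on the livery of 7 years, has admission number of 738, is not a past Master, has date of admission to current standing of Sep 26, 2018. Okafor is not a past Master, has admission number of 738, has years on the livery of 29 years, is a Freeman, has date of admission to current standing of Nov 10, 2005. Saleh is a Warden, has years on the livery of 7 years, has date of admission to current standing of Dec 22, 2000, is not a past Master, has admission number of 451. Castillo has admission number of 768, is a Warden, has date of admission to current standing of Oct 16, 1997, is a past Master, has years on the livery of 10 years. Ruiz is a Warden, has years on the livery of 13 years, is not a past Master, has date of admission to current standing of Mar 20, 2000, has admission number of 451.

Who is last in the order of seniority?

Nguyen

By admission number (lower first): Ruiz and Saleh (both 451); then Okafor and Lund (both 738); then Achebe and Castillo (both 768); then Nguyen (986).
Ruiz and Saleh are each not a past Master, so the next rule applies.
Ruiz and Saleh are each Warden, so the next rule applies.
Among Ruiz and Saleh, by years on the livery (higher first): Ruiz (13 years) before Saleh (7 years).
Okafor and Lund are each not a past Master, so the next rule applies.
Okafor and Lund are each Freeman, so the next rule applies.
Among Okafor and Lund, by years on the livery (higher first): Okafor (29 years) before Lund (7 years).
Achebe and Castillo are each a past Master, so the next rule applies.
Achebe and Castillo are each Warden, so the next rule applies.
Among Achebe and Castillo, by years on the livery (higher first): Achebe (39 years) before Castillo (10 years).
Order: Ruiz, Saleh, Okafor, Lund, Achebe, Castillo, Nguyen.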